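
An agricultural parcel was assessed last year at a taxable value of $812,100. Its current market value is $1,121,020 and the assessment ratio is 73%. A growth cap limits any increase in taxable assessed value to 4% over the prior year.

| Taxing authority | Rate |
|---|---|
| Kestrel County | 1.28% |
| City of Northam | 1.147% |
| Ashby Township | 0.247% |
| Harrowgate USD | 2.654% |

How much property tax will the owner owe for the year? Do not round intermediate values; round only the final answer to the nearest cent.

Uncapped assessed value = $1,121,020 × 0.73 = $818,344.6
Cap limit = $812,100 × 1.04 = $844,584
Taxable assessed value = min($818,344.6, $844,584) = $818,344.6 (cap does not bind)
Kestrel County: $818,344.6 × 0.0128 = $10,474.81088
City of Northam: $818,344.6 × 0.01147 = $9,386.412562
Ashby Township: $818,344.6 × 0.00247 = $2,021.311162
Harrowgate USD: $818,344.6 × 0.02654 = $21,718.865684
Total = $43,601.400288

$43,601.40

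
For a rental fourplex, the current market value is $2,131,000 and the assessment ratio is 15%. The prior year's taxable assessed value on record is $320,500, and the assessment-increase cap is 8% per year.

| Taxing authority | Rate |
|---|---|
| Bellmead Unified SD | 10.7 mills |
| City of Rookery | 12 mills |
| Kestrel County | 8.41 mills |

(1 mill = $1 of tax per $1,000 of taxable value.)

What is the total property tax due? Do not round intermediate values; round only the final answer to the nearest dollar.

Uncapped assessed value = $2,131,000 × 0.15 = $319,650
Cap limit = $320,500 × 1.08 = $346,140
Taxable assessed value = min($319,650, $346,140) = $319,650 (cap does not bind)
Bellmead Unified SD: $319,650 × 0.0107 = $3,420.255
City of Rookery: $319,650 × 0.012 = $3,835.8
Kestrel County: $319,650 × 0.00841 = $2,688.2565
Total = $9,944.3115

$9,944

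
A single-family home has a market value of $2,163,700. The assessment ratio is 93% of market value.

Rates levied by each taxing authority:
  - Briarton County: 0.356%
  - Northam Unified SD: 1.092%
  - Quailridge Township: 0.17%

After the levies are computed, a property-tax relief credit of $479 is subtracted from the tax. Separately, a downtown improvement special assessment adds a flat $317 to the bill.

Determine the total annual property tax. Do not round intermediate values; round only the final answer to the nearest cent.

$32,396.06

Assessed value = $2,163,700 × 0.93 = $2,012,241
Briarton County: $2,012,241 × 0.00356 = $7,163.57796
Northam Unified SD: $2,012,241 × 0.01092 = $21,973.67172
Quailridge Township: $2,012,241 × 0.0017 = $3,420.8097
Levies subtotal = $32,558.05938
After credit = $32,558.05938 − $479 = $32,079.05938
Total = $32,079.05938 + $317 = $32,396.05938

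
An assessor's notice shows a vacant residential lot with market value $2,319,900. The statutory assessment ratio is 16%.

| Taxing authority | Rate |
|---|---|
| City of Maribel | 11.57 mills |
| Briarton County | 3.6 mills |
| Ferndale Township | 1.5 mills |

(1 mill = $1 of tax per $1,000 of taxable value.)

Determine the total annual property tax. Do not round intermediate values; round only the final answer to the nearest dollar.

Assessed value = $2,319,900 × 0.16 = $371,184
City of Maribel: $371,184 × 0.01157 = $4,294.59888
Briarton County: $371,184 × 0.0036 = $1,336.2624
Ferndale Township: $371,184 × 0.0015 = $556.776
Total = $4,294.59888 + $1,336.2624 + $556.776 = $6,187.63728

$6,188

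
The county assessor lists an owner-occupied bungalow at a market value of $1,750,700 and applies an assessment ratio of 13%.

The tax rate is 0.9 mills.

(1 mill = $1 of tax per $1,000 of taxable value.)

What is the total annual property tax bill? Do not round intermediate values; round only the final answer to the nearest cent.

Assessed value = $1,750,700 × 0.13 = $227,591
Tax = $227,591 × 0.0009 = $204.8319

$204.83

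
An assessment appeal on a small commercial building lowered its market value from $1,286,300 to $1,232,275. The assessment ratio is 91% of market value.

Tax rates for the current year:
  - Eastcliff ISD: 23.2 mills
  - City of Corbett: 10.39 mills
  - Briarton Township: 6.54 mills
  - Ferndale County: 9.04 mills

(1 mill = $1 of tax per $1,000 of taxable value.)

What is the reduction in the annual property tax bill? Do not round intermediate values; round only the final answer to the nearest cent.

$2,417.33

Old assessed value = $1,286,300 × 0.91 = $1,170,533
New assessed value = $1,232,275 × 0.91 = $1,121,370.25
Combined rate = 0.0232 + 0.01039 + 0.00654 + 0.00904 = 0.04917
Old tax = $1,170,533 × 0.04917 = $57,555.10761
New tax = $1,121,370.25 × 0.04917 = $55,137.7751925
Reduction = $57,555.10761 − $55,137.7751925 = $2,417.3324175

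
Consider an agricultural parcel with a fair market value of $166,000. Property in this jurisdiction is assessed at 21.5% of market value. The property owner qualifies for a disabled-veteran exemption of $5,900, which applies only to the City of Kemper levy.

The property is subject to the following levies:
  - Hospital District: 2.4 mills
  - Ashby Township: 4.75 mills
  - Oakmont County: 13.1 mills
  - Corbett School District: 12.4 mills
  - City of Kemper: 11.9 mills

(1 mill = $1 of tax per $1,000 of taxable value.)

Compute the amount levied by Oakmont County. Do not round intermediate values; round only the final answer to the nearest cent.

$467.54

Assessed value = $166,000 × 0.215 = $35,690
Oakmont County taxable value = $35,690 (exemption does not apply)
Oakmont County levy = $35,690 × 0.0131 = $467.539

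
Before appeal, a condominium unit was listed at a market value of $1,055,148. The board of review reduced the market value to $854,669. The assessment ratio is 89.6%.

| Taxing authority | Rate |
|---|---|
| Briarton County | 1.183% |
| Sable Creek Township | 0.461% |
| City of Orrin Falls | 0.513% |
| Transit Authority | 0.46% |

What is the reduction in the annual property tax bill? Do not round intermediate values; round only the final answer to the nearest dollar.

$4,701

Old assessed value = $1,055,148 × 0.896 = $945,412.608
New assessed value = $854,669 × 0.896 = $765,783.424
Combined rate = 0.01183 + 0.00461 + 0.00513 + 0.0046 = 0.02617
Old tax = $945,412.608 × 0.02617 = $24,741.44795136
New tax = $765,783.424 × 0.02617 = $20,040.55220608
Reduction = $24,741.44795136 − $20,040.55220608 = $4,700.89574528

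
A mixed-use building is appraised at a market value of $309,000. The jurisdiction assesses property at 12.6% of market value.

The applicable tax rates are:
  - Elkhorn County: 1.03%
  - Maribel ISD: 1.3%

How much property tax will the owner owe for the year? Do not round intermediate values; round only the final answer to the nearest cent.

Assessed value = $309,000 × 0.126 = $38,934
Elkhorn County: $38,934 × 0.0103 = $401.0202
Maribel ISD: $38,934 × 0.013 = $506.142
Total = $401.0202 + $506.142 = $907.1622

$907.16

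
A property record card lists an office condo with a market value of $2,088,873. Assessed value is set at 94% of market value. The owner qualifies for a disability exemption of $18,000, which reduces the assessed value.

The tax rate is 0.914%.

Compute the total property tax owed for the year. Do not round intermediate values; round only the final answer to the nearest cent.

$17,782.24

Assessed value = $2,088,873 × 0.94 = $1,963,540.62
Taxable value = $1,963,540.62 − $18,000 = $1,945,540.62
Tax = $1,945,540.62 × 0.00914 = $17,782.2412668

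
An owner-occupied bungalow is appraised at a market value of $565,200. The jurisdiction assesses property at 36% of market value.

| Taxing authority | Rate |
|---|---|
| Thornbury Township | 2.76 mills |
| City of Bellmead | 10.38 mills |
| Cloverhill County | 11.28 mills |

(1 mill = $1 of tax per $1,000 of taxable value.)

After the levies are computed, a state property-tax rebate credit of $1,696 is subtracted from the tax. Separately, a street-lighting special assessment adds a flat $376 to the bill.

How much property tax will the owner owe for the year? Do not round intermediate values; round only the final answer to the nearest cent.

Assessed value = $565,200 × 0.36 = $203,472
Thornbury Township: $203,472 × 0.00276 = $561.58272
City of Bellmead: $203,472 × 0.01038 = $2,112.03936
Cloverhill County: $203,472 × 0.01128 = $2,295.16416
Levies subtotal = $4,968.78624
After credit = $4,968.78624 − $1,696 = $3,272.78624
Total = $3,272.78624 + $376 = $3,648.78624

$3,648.79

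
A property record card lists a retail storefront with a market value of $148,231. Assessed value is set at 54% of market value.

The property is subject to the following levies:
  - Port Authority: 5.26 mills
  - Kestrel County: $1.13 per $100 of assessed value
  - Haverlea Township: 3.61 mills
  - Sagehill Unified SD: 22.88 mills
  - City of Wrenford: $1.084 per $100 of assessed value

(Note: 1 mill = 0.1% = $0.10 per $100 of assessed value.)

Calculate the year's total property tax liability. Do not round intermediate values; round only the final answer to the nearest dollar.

Assessed value = $148,231 × 0.54 = $80,044.74
Port Authority: $80,044.74 × 0.00526 = $421.0353324
Kestrel County: $80,044.74 × 0.0113 = $904.505562
Haverlea Township: $80,044.74 × 0.00361 = $288.9615114
Sagehill Unified SD: $80,044.74 × 0.02288 = $1,831.4236512
City of Wrenford: $80,044.74 × 0.01084 = $867.6849816
Total = $4,313.6110386

$4,314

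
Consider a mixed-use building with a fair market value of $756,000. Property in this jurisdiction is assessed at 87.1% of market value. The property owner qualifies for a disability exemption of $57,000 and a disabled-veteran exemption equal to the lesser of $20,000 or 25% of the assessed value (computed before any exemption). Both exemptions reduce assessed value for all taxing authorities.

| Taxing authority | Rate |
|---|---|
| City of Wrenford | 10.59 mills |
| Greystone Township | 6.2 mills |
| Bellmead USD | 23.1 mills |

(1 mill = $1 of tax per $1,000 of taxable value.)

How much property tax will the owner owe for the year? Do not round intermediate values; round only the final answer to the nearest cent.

Assessed value = $756,000 × 0.871 = $658,476
Disabled-veteran exemption = min($20,000, 25% × $658,476) = min($20,000, $164,619) = $20,000 (dollar cap binds)
Taxable value = $658,476 − $57,000 − $20,000 = $581,476
City of Wrenford: $581,476 × 0.01059 = $6,157.83084
Greystone Township: $581,476 × 0.0062 = $3,605.1512
Bellmead USD: $581,476 × 0.0231 = $13,432.0956
Total = $23,195.07764

$23,195.08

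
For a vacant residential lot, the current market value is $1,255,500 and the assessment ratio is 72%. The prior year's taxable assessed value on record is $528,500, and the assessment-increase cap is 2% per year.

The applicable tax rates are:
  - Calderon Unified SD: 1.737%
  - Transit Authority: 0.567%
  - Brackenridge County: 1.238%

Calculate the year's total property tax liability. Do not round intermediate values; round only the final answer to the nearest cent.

$19,093.86

Uncapped assessed value = $1,255,500 × 0.72 = $903,960
Cap limit = $528,500 × 1.02 = $539,070
Taxable assessed value = min($903,960, $539,070) = $539,070 (cap binds)
Calderon Unified SD: $539,070 × 0.01737 = $9,363.6459
Transit Authority: $539,070 × 0.00567 = $3,056.5269
Brackenridge County: $539,070 × 0.01238 = $6,673.6866
Total = $19,093.8594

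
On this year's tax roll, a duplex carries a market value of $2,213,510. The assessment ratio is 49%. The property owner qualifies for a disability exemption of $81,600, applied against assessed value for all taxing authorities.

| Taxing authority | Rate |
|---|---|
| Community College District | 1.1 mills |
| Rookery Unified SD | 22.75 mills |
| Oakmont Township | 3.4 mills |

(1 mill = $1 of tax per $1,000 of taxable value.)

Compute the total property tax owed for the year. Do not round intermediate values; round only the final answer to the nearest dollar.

Assessed value = $2,213,510 × 0.49 = $1,084,619.9
Taxable value = $1,084,619.9 − $81,600 = $1,003,019.9
Community College District: $1,003,019.9 × 0.0011 = $1,103.32189
Rookery Unified SD: $1,003,019.9 × 0.02275 = $22,818.702725
Oakmont Township: $1,003,019.9 × 0.0034 = $3,410.26766
Total = $1,103.32189 + $22,818.702725 + $3,410.26766 = $27,332.292275

$27,332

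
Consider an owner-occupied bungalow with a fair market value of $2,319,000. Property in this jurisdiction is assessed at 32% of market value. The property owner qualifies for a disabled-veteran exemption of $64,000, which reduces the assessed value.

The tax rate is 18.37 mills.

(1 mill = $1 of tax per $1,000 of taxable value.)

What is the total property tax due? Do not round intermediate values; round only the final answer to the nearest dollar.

Assessed value = $2,319,000 × 0.32 = $742,080
Taxable value = $742,080 − $64,000 = $678,080
Tax = $678,080 × 0.01837 = $12,456.3296

$12,456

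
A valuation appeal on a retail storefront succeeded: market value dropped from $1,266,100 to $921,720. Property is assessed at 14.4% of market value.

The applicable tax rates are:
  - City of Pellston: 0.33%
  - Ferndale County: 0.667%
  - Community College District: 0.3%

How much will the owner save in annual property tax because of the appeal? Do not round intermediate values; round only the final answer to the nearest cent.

$643.19

Old assessed value = $1,266,100 × 0.144 = $182,318.4
New assessed value = $921,720 × 0.144 = $132,727.68
Combined rate = 0.0033 + 0.00667 + 0.003 = 0.01297
Old tax = $182,318.4 × 0.01297 = $2,364.669648
New tax = $132,727.68 × 0.01297 = $1,721.4780096
Reduction = $2,364.669648 − $1,721.4780096 = $643.1916384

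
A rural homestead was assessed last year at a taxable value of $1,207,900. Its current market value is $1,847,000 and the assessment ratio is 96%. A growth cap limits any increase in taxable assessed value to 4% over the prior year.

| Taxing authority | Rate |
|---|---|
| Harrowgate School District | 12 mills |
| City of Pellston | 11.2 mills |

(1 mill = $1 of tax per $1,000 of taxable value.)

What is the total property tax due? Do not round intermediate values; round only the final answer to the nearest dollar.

$29,144

Uncapped assessed value = $1,847,000 × 0.96 = $1,773,120
Cap limit = $1,207,900 × 1.04 = $1,256,216
Taxable assessed value = min($1,773,120, $1,256,216) = $1,256,216 (cap binds)
Harrowgate School District: $1,256,216 × 0.012 = $15,074.592
City of Pellston: $1,256,216 × 0.0112 = $14,069.6192
Total = $29,144.2112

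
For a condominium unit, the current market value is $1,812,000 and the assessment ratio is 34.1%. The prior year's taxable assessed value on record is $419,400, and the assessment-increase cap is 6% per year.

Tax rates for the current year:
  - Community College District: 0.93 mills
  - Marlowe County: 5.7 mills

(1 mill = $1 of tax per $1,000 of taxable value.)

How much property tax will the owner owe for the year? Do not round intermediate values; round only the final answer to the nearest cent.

$2,947.46

Uncapped assessed value = $1,812,000 × 0.341 = $617,892
Cap limit = $419,400 × 1.06 = $444,564
Taxable assessed value = min($617,892, $444,564) = $444,564 (cap binds)
Community College District: $444,564 × 0.00093 = $413.44452
Marlowe County: $444,564 × 0.0057 = $2,534.0148
Total = $2,947.45932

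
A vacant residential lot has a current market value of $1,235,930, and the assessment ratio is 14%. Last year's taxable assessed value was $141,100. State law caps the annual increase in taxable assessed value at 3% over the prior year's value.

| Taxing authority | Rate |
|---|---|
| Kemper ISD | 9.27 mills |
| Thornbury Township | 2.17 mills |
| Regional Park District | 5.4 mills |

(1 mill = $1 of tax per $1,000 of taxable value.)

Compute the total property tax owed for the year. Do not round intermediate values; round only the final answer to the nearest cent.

$2,447.41

Uncapped assessed value = $1,235,930 × 0.14 = $173,030.2
Cap limit = $141,100 × 1.03 = $145,333
Taxable assessed value = min($173,030.2, $145,333) = $145,333 (cap binds)
Kemper ISD: $145,333 × 0.00927 = $1,347.23691
Thornbury Township: $145,333 × 0.00217 = $315.37261
Regional Park District: $145,333 × 0.0054 = $784.7982
Total = $2,447.40772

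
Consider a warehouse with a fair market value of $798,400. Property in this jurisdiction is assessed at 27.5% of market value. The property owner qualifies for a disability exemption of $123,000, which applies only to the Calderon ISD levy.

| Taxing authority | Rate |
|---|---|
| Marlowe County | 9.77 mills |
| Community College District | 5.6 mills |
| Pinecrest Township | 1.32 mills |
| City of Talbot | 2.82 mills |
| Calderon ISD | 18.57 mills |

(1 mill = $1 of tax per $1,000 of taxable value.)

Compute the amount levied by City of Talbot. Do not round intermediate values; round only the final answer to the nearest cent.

Assessed value = $798,400 × 0.275 = $219,560
City of Talbot taxable value = $219,560 (exemption does not apply)
City of Talbot levy = $219,560 × 0.00282 = $619.1592

$619.16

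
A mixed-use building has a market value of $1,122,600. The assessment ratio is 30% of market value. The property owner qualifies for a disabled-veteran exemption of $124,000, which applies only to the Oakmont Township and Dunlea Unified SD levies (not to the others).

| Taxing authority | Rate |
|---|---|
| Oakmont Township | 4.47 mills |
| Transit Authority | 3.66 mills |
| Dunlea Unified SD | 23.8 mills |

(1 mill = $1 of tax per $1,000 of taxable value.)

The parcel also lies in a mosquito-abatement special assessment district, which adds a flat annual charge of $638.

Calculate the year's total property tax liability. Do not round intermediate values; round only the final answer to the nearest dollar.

$7,886

Assessed value = $1,122,600 × 0.3 = $336,780
Oakmont Township: ($336,780 − $124,000) × 0.00447 = $212,780 × 0.00447 = $951.1266
Transit Authority: $336,780 × 0.00366 = $1,232.6148
Dunlea Unified SD: ($336,780 − $124,000) × 0.0238 = $212,780 × 0.0238 = $5,064.164
Levies subtotal = $7,247.9054
Total = $7,247.9054 + $638 = $7,885.9054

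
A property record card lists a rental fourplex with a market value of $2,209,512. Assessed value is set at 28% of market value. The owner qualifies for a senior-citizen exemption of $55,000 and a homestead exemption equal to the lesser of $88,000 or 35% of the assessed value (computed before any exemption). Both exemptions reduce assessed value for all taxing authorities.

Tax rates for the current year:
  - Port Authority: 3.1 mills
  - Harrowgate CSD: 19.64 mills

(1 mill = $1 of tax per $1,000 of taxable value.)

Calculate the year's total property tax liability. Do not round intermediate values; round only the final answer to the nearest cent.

Assessed value = $2,209,512 × 0.28 = $618,663.36
Homestead exemption = min($88,000, 35% × $618,663.36) = min($88,000, $216,532.176) = $88,000 (dollar cap binds)
Taxable value = $618,663.36 − $55,000 − $88,000 = $475,663.36
Port Authority: $475,663.36 × 0.0031 = $1,474.556416
Harrowgate CSD: $475,663.36 × 0.01964 = $9,342.0283904
Total = $10,816.5848064

$10,816.58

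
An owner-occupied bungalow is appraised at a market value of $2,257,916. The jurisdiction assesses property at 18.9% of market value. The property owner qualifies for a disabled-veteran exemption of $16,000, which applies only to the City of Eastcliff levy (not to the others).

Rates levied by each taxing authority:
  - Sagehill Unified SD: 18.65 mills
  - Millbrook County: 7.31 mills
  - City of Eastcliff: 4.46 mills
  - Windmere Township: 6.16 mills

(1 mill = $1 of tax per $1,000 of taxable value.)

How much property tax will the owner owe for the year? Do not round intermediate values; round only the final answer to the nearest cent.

$15,539.01

Assessed value = $2,257,916 × 0.189 = $426,746.124
Sagehill Unified SD: $426,746.124 × 0.01865 = $7,958.8152126
Millbrook County: $426,746.124 × 0.00731 = $3,119.51416644
City of Eastcliff: ($426,746.124 − $16,000) × 0.00446 = $410,746.124 × 0.00446 = $1,831.92771304
Windmere Township: $426,746.124 × 0.00616 = $2,628.75612384
Total = $15,539.01321592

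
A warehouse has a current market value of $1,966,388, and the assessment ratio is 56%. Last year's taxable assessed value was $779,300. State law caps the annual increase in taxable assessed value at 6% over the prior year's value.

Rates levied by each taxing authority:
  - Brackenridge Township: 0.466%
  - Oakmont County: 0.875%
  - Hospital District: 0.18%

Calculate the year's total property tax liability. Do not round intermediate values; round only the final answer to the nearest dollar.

$12,564

Uncapped assessed value = $1,966,388 × 0.56 = $1,101,177.28
Cap limit = $779,300 × 1.06 = $826,058
Taxable assessed value = min($1,101,177.28, $826,058) = $826,058 (cap binds)
Brackenridge Township: $826,058 × 0.00466 = $3,849.43028
Oakmont County: $826,058 × 0.00875 = $7,228.0075
Hospital District: $826,058 × 0.0018 = $1,486.9044
Total = $12,564.34218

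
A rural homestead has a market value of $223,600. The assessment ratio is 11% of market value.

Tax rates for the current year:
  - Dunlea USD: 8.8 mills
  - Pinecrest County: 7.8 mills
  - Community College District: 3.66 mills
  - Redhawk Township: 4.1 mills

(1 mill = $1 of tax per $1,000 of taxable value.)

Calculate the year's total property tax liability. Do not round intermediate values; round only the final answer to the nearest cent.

Assessed value = $223,600 × 0.11 = $24,596
Dunlea USD: $24,596 × 0.0088 = $216.4448
Pinecrest County: $24,596 × 0.0078 = $191.8488
Community College District: $24,596 × 0.00366 = $90.02136
Redhawk Township: $24,596 × 0.0041 = $100.8436
Total = $216.4448 + $191.8488 + $90.02136 + $100.8436 = $599.15856

$599.16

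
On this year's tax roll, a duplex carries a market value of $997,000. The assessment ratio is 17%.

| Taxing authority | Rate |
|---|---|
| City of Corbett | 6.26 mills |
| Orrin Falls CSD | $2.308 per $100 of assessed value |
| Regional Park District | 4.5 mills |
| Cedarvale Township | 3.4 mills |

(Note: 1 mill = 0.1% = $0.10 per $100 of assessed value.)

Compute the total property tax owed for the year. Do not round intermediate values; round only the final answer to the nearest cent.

Assessed value = $997,000 × 0.17 = $169,490
City of Corbett: $169,490 × 0.00626 = $1,061.0074
Orrin Falls CSD: $169,490 × 0.02308 = $3,911.8292
Regional Park District: $169,490 × 0.0045 = $762.705
Cedarvale Township: $169,490 × 0.0034 = $576.266
Total = $6,311.8076

$6,311.81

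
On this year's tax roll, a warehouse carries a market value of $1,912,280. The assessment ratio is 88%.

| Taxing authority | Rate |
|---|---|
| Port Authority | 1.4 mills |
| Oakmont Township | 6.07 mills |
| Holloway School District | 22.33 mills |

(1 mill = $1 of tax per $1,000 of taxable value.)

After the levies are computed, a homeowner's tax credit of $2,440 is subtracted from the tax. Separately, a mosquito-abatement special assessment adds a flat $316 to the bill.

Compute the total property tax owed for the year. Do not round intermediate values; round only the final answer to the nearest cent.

Assessed value = $1,912,280 × 0.88 = $1,682,806.4
Port Authority: $1,682,806.4 × 0.0014 = $2,355.92896
Oakmont Township: $1,682,806.4 × 0.00607 = $10,214.634848
Holloway School District: $1,682,806.4 × 0.02233 = $37,577.066912
Levies subtotal = $50,147.63072
After credit = $50,147.63072 − $2,440 = $47,707.63072
Total = $47,707.63072 + $316 = $48,023.63072

$48,023.63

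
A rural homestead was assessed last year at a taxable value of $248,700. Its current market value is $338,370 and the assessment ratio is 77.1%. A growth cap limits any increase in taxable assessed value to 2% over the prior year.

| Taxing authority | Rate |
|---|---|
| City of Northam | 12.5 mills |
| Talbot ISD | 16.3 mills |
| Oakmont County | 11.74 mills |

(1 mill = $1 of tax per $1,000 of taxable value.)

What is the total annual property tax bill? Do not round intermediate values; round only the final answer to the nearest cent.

$10,283.94

Uncapped assessed value = $338,370 × 0.771 = $260,883.27
Cap limit = $248,700 × 1.02 = $253,674
Taxable assessed value = min($260,883.27, $253,674) = $253,674 (cap binds)
City of Northam: $253,674 × 0.0125 = $3,170.925
Talbot ISD: $253,674 × 0.0163 = $4,134.8862
Oakmont County: $253,674 × 0.01174 = $2,978.13276
Total = $10,283.94396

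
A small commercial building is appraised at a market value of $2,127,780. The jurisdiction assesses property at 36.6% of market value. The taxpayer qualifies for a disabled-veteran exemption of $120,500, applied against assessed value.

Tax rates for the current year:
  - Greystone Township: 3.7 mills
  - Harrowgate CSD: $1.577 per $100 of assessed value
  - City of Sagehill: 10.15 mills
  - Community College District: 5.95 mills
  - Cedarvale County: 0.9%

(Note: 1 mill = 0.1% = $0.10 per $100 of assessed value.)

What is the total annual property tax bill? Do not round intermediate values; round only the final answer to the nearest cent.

Assessed value = $2,127,780 × 0.366 = $778,767.48
Taxable value = $778,767.48 − $120,500 = $658,267.48
Greystone Township: $658,267.48 × 0.0037 = $2,435.589676
Harrowgate CSD: $658,267.48 × 0.01577 = $10,380.8781596
City of Sagehill: $658,267.48 × 0.01015 = $6,681.414922
Community College District: $658,267.48 × 0.00595 = $3,916.691506
Cedarvale County: $658,267.48 × 0.009 = $5,924.40732
Total = $29,338.9815836

$29,338.98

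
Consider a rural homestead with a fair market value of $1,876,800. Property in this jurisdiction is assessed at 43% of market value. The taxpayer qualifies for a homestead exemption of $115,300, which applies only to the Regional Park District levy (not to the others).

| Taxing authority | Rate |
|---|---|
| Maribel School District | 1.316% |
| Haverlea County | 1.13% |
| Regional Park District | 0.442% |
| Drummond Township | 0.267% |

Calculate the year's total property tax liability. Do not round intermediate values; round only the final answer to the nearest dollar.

$24,952

Assessed value = $1,876,800 × 0.43 = $807,024
Maribel School District: $807,024 × 0.01316 = $10,620.43584
Haverlea County: $807,024 × 0.0113 = $9,119.3712
Regional Park District: ($807,024 − $115,300) × 0.00442 = $691,724 × 0.00442 = $3,057.42008
Drummond Township: $807,024 × 0.00267 = $2,154.75408
Total = $24,951.9812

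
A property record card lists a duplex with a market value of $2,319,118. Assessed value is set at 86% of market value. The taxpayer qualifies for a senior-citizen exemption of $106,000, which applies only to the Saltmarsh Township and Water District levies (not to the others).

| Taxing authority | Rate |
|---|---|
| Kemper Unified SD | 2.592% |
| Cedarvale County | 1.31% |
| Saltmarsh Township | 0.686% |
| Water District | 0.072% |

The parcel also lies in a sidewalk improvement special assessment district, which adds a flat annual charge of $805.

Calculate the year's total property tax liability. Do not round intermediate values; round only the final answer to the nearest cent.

Assessed value = $2,319,118 × 0.86 = $1,994,441.48
Kemper Unified SD: $1,994,441.48 × 0.02592 = $51,695.9231616
Cedarvale County: $1,994,441.48 × 0.0131 = $26,127.183388
Saltmarsh Township: ($1,994,441.48 − $106,000) × 0.00686 = $1,888,441.48 × 0.00686 = $12,954.7085528
Water District: ($1,994,441.48 − $106,000) × 0.00072 = $1,888,441.48 × 0.00072 = $1,359.6778656
Levies subtotal = $92,137.492968
Total = $92,137.492968 + $805 = $92,942.492968

$92,942.49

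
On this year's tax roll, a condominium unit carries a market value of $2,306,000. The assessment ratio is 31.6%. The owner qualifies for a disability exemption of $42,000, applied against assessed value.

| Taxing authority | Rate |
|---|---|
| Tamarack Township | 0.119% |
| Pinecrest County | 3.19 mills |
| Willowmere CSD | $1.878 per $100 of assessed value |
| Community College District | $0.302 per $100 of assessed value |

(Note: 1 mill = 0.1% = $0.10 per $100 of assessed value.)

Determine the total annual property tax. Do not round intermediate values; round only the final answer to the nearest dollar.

Assessed value = $2,306,000 × 0.316 = $728,696
Taxable value = $728,696 − $42,000 = $686,696
Tamarack Township: $686,696 × 0.00119 = $817.16824
Pinecrest County: $686,696 × 0.00319 = $2,190.56024
Willowmere CSD: $686,696 × 0.01878 = $12,896.15088
Community College District: $686,696 × 0.00302 = $2,073.82192
Total = $17,977.70128

$17,978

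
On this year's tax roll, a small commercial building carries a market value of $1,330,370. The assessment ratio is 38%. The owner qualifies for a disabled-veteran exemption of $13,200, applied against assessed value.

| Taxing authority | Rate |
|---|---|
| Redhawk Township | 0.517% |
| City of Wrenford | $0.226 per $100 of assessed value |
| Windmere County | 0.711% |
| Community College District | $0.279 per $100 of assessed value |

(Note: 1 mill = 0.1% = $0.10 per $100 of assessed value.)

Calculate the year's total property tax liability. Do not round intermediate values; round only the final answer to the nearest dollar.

Assessed value = $1,330,370 × 0.38 = $505,540.6
Taxable value = $505,540.6 − $13,200 = $492,340.6
Redhawk Township: $492,340.6 × 0.00517 = $2,545.400902
City of Wrenford: $492,340.6 × 0.00226 = $1,112.689756
Windmere County: $492,340.6 × 0.00711 = $3,500.541666
Community College District: $492,340.6 × 0.00279 = $1,373.630274
Total = $8,532.262598

$8,532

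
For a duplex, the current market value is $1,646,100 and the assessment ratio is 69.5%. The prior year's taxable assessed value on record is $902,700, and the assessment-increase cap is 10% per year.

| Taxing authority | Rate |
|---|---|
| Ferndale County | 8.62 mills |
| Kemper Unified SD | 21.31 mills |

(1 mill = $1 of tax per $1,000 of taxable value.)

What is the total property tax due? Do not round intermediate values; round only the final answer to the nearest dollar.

$29,720

Uncapped assessed value = $1,646,100 × 0.695 = $1,144,039.5
Cap limit = $902,700 × 1.1 = $992,970
Taxable assessed value = min($1,144,039.5, $992,970) = $992,970 (cap binds)
Ferndale County: $992,970 × 0.00862 = $8,559.4014
Kemper Unified SD: $992,970 × 0.02131 = $21,160.1907
Total = $29,719.5921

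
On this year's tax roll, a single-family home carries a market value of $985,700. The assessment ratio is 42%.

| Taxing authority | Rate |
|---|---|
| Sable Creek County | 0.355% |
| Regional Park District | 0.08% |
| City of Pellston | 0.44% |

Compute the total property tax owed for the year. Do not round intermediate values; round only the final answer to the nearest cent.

$3,622.45

Assessed value = $985,700 × 0.42 = $413,994
Sable Creek County: $413,994 × 0.00355 = $1,469.6787
Regional Park District: $413,994 × 0.0008 = $331.1952
City of Pellston: $413,994 × 0.0044 = $1,821.5736
Total = $1,469.6787 + $331.1952 + $1,821.5736 = $3,622.4475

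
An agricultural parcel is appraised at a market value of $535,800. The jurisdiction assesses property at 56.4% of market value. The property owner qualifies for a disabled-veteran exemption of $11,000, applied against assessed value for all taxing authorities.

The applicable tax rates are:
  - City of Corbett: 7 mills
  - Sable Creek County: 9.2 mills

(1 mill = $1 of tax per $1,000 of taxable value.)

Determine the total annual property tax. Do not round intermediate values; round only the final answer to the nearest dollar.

$4,717

Assessed value = $535,800 × 0.564 = $302,191.2
Taxable value = $302,191.2 − $11,000 = $291,191.2
City of Corbett: $291,191.2 × 0.007 = $2,038.3384
Sable Creek County: $291,191.2 × 0.0092 = $2,678.95904
Total = $2,038.3384 + $2,678.95904 = $4,717.29744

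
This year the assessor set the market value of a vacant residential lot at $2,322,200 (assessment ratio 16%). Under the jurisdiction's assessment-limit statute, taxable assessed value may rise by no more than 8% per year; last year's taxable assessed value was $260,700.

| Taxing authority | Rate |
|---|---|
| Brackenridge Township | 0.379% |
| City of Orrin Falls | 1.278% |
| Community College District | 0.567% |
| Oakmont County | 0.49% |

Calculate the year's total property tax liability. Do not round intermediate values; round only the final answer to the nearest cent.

$7,641.43

Uncapped assessed value = $2,322,200 × 0.16 = $371,552
Cap limit = $260,700 × 1.08 = $281,556
Taxable assessed value = min($371,552, $281,556) = $281,556 (cap binds)
Brackenridge Township: $281,556 × 0.00379 = $1,067.09724
City of Orrin Falls: $281,556 × 0.01278 = $3,598.28568
Community College District: $281,556 × 0.00567 = $1,596.42252
Oakmont County: $281,556 × 0.0049 = $1,379.6244
Total = $7,641.42984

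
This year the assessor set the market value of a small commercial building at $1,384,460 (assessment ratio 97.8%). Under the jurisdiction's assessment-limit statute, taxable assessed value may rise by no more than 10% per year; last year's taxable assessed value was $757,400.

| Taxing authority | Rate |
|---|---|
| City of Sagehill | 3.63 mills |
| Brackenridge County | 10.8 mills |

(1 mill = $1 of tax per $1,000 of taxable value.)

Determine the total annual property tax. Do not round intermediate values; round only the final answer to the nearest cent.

$12,022.21

Uncapped assessed value = $1,384,460 × 0.978 = $1,354,001.88
Cap limit = $757,400 × 1.1 = $833,140
Taxable assessed value = min($1,354,001.88, $833,140) = $833,140 (cap binds)
City of Sagehill: $833,140 × 0.00363 = $3,024.2982
Brackenridge County: $833,140 × 0.0108 = $8,997.912
Total = $12,022.2102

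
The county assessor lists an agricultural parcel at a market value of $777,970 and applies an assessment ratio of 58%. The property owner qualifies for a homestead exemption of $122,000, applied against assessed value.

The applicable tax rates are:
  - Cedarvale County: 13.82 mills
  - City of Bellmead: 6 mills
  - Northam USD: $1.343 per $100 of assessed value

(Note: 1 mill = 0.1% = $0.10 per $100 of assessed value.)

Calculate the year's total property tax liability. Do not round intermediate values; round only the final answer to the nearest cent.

Assessed value = $777,970 × 0.58 = $451,222.6
Taxable value = $451,222.6 − $122,000 = $329,222.6
Cedarvale County: $329,222.6 × 0.01382 = $4,549.856332
City of Bellmead: $329,222.6 × 0.006 = $1,975.3356
Northam USD: $329,222.6 × 0.01343 = $4,421.459518
Total = $10,946.65145

$10,946.65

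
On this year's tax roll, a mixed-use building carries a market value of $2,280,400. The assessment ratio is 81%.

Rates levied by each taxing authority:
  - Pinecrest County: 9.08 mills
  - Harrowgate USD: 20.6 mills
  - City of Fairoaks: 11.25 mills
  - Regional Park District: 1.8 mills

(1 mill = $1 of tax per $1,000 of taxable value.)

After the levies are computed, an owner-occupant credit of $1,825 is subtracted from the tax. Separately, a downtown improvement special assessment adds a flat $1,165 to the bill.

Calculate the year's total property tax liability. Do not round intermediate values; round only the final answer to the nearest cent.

Assessed value = $2,280,400 × 0.81 = $1,847,124
Pinecrest County: $1,847,124 × 0.00908 = $16,771.88592
Harrowgate USD: $1,847,124 × 0.0206 = $38,050.7544
City of Fairoaks: $1,847,124 × 0.01125 = $20,780.145
Regional Park District: $1,847,124 × 0.0018 = $3,324.8232
Levies subtotal = $78,927.60852
After credit = $78,927.60852 − $1,825 = $77,102.60852
Total = $77,102.60852 + $1,165 = $78,267.60852

$78,267.61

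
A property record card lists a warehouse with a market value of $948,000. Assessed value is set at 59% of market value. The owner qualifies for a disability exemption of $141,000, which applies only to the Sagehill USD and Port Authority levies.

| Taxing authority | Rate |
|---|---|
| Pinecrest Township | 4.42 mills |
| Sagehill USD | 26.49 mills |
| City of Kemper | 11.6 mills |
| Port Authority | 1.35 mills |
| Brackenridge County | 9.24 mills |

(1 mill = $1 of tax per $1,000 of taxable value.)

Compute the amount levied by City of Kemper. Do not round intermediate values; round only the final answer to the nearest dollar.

Assessed value = $948,000 × 0.59 = $559,320
City of Kemper taxable value = $559,320 (exemption does not apply)
City of Kemper levy = $559,320 × 0.0116 = $6,488.112

$6,488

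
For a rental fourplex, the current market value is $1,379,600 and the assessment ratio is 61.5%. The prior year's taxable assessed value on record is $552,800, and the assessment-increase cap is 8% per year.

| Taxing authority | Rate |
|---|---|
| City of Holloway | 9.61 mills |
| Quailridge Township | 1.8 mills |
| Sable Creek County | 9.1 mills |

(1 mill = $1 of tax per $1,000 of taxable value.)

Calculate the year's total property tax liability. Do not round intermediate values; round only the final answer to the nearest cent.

Uncapped assessed value = $1,379,600 × 0.615 = $848,454
Cap limit = $552,800 × 1.08 = $597,024
Taxable assessed value = min($848,454, $597,024) = $597,024 (cap binds)
City of Holloway: $597,024 × 0.00961 = $5,737.40064
Quailridge Township: $597,024 × 0.0018 = $1,074.6432
Sable Creek County: $597,024 × 0.0091 = $5,432.9184
Total = $12,244.96224

$12,244.96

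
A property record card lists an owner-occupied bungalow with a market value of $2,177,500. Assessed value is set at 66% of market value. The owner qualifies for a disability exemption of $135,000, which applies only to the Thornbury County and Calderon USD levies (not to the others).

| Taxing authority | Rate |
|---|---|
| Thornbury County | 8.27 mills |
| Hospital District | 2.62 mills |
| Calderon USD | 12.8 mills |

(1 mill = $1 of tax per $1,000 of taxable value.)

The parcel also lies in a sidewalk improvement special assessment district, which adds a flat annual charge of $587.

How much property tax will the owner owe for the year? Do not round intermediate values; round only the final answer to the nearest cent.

Assessed value = $2,177,500 × 0.66 = $1,437,150
Thornbury County: ($1,437,150 − $135,000) × 0.00827 = $1,302,150 × 0.00827 = $10,768.7805
Hospital District: $1,437,150 × 0.00262 = $3,765.333
Calderon USD: ($1,437,150 − $135,000) × 0.0128 = $1,302,150 × 0.0128 = $16,667.52
Levies subtotal = $31,201.6335
Total = $31,201.6335 + $587 = $31,788.6335

$31,788.63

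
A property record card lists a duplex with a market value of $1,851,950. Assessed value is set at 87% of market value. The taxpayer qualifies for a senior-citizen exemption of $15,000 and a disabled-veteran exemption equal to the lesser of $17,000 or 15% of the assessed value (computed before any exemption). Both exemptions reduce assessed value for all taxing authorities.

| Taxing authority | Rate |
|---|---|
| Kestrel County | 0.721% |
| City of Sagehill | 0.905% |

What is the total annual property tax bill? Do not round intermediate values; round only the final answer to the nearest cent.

$25,677.74

Assessed value = $1,851,950 × 0.87 = $1,611,196.5
Disabled-veteran exemption = min($17,000, 15% × $1,611,196.5) = min($17,000, $241,679.475) = $17,000 (dollar cap binds)
Taxable value = $1,611,196.5 − $15,000 − $17,000 = $1,579,196.5
Kestrel County: $1,579,196.5 × 0.00721 = $11,386.006765
City of Sagehill: $1,579,196.5 × 0.00905 = $14,291.728325
Total = $25,677.73509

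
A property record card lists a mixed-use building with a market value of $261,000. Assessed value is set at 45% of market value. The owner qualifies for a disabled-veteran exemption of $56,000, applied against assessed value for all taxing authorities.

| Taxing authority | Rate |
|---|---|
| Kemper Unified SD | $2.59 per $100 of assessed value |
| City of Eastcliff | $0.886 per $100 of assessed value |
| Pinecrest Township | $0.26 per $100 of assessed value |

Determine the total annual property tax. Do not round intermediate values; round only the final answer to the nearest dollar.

Assessed value = $261,000 × 0.45 = $117,450
Taxable value = $117,450 − $56,000 = $61,450
Kemper Unified SD: $61,450 × 0.0259 = $1,591.555
City of Eastcliff: $61,450 × 0.00886 = $544.447
Pinecrest Township: $61,450 × 0.0026 = $159.77
Total = $1,591.555 + $544.447 + $159.77 = $2,295.772

$2,296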